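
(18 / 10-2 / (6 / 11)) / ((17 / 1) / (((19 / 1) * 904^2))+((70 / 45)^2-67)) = 11738490624 / 406111398235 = 0.03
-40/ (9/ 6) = -80/ 3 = -26.67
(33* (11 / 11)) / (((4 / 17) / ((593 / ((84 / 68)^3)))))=544807483 / 12348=44121.11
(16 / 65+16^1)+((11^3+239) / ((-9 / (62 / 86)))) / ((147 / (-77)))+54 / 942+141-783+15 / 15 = -46346401706 / 82936035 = -558.82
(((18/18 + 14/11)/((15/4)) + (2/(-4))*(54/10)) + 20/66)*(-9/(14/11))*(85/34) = 1773/56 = 31.66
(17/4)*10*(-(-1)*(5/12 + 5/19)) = 13175/456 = 28.89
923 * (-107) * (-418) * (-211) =-8710522678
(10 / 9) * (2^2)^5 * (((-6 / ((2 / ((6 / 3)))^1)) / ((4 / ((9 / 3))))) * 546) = -2795520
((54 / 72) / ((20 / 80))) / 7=3 / 7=0.43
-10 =-10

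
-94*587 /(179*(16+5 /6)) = -331068 /18079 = -18.31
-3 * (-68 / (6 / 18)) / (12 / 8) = 408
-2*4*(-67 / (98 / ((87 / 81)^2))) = 225388 / 35721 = 6.31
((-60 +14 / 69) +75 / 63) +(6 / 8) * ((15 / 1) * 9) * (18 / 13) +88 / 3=464307 / 4186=110.92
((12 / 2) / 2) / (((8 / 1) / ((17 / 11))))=51 / 88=0.58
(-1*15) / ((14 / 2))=-15 / 7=-2.14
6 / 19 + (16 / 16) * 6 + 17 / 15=2123 / 285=7.45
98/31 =3.16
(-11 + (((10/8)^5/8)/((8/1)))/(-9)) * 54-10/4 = -19555487/32768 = -596.79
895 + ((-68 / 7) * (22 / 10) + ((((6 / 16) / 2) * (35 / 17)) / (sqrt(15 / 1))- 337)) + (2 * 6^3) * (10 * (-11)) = -1644418 / 35 + 7 * sqrt(15) / 272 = -46983.27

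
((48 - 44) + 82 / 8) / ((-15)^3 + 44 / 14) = -399 / 94412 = -0.00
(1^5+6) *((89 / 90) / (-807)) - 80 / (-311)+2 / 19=151892153 / 429170670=0.35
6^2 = 36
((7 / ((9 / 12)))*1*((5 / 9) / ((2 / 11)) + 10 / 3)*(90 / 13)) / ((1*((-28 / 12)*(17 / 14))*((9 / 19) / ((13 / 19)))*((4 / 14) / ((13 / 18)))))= -732550 / 1377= -531.99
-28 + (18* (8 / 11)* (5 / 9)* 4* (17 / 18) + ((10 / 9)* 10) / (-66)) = -0.69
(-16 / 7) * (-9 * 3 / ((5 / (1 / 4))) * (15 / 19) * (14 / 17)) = 648 / 323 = 2.01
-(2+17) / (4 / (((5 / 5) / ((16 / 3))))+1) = -57 / 67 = -0.85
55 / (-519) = -55 / 519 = -0.11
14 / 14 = 1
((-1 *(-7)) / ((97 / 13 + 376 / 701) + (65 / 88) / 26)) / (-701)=-16016 / 12873325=-0.00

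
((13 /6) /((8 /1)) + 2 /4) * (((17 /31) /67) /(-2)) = -629 /199392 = -0.00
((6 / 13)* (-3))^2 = 1.92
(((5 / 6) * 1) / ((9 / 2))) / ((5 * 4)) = 1 / 108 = 0.01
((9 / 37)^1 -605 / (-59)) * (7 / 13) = 160412 / 28379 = 5.65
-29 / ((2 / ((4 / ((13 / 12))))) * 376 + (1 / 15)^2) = -6525 / 45826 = -0.14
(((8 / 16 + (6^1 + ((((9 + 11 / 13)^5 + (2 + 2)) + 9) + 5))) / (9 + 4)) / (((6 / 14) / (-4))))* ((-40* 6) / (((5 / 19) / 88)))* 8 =205953456836728832 / 4826809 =42668656836.58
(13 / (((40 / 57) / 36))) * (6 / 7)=20007 / 35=571.63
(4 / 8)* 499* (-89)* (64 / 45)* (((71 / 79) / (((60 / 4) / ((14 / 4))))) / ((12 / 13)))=-1147757884 / 159975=-7174.61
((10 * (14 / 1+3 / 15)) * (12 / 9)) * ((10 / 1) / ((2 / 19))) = 53960 / 3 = 17986.67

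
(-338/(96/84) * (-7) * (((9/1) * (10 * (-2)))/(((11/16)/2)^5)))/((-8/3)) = 29114747.76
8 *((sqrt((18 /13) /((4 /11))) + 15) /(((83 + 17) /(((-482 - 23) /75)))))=-202 /25 - 101 *sqrt(286) /1625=-9.13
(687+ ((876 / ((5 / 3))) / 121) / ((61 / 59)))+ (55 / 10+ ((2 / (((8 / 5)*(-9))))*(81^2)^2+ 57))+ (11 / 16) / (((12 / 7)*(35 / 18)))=-7059728503043 / 1180960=-5977957.34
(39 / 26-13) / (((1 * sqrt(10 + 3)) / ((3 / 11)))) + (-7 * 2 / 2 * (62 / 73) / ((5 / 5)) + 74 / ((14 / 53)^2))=7544577 / 7154-69 * sqrt(13) / 286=1053.73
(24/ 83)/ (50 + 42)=6/ 1909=0.00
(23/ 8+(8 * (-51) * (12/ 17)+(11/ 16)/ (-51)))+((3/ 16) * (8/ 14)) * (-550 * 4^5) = -346307111/ 5712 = -60628.00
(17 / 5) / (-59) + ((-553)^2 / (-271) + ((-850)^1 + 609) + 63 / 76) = -8315823997 / 6075820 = -1368.68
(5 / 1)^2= 25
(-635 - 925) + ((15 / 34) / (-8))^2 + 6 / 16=-115387071 / 73984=-1559.62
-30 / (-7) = 30 / 7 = 4.29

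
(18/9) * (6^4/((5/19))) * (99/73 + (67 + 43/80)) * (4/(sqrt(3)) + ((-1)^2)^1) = 1238399442/1825 + 1651199256 * sqrt(3)/1825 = 2245676.96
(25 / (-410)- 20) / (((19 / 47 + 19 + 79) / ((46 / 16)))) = -355649 / 606800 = -0.59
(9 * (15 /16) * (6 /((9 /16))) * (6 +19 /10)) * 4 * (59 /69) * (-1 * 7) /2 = -195762 /23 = -8511.39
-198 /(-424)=99 /212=0.47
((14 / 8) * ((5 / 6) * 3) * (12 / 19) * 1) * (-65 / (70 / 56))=-2730 / 19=-143.68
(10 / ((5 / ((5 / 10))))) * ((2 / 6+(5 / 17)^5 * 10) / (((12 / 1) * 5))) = 1513607 / 255574260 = 0.01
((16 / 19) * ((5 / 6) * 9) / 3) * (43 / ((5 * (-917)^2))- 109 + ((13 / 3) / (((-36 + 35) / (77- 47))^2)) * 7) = 914584512304 / 15976891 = 57244.21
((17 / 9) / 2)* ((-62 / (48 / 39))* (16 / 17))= -403 / 9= -44.78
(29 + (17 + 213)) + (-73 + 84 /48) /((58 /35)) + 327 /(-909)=215.64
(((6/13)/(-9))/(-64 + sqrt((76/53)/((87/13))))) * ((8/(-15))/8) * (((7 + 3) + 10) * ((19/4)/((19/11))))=-541024/184135263 - 11 * sqrt(1138917)/552405789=-0.00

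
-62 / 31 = -2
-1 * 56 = -56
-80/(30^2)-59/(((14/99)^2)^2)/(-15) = 17002395713/1728720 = 9835.25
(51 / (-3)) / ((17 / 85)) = -85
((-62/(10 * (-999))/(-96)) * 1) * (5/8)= -31/767232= -0.00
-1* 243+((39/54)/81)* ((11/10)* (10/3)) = -1062739/4374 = -242.97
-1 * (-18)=18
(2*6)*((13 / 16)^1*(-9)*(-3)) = 263.25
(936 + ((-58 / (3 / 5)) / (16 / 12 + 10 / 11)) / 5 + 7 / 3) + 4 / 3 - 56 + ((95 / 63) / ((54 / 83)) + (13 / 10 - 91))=247865668 / 314685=787.66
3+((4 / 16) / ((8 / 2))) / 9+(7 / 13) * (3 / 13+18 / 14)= 93049 / 24336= 3.82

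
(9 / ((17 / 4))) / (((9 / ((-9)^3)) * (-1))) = 2916 / 17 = 171.53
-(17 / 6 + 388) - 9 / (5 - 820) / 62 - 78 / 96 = -391.65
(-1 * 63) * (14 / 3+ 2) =-420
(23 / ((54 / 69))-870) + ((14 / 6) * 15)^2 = 6919 / 18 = 384.39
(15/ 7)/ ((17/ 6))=90/ 119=0.76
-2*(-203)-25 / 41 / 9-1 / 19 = 2845622 / 7011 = 405.88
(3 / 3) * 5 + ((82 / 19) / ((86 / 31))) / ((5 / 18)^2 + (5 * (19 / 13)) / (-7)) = 78968761 / 23288585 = 3.39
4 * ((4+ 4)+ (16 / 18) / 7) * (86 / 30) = 88064 / 945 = 93.19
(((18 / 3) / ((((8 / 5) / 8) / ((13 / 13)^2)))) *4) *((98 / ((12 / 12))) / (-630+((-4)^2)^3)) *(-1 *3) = -17640 / 1733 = -10.18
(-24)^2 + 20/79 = 576.25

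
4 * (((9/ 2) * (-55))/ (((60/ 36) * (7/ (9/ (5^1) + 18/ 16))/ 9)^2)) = -987948819/ 196000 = -5040.56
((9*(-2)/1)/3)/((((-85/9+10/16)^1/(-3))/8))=-10368/635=-16.33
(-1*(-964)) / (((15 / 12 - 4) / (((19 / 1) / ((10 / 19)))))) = -696008 / 55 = -12654.69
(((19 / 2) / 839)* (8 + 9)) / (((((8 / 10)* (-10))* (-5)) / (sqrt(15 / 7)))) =323* sqrt(105) / 469840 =0.01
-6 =-6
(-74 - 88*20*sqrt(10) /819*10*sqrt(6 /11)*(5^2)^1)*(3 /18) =-40000*sqrt(165) /2457 - 37 /3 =-221.45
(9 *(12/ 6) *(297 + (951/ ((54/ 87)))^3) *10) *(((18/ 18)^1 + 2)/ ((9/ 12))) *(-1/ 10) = -258970658736.33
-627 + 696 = 69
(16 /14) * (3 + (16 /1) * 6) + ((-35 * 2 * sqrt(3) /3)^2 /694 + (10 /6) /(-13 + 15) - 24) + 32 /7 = 1412237 /14574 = 96.90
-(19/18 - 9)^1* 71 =564.06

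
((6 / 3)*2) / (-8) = -1 / 2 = -0.50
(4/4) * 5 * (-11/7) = -55/7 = -7.86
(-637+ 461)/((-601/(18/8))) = 0.66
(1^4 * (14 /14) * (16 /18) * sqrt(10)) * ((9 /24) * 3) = sqrt(10) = 3.16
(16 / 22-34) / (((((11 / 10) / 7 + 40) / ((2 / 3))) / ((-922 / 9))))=56.59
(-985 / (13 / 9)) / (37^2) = -8865 / 17797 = -0.50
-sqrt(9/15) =-sqrt(15)/5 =-0.77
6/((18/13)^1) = 13/3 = 4.33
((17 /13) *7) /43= 119 /559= 0.21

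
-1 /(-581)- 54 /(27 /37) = -42993 /581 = -74.00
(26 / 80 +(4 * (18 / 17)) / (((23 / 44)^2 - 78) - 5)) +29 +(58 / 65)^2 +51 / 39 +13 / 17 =173998920223 / 5413374200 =32.14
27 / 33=9 / 11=0.82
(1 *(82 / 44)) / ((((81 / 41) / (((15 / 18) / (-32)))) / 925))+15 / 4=-6491585 / 342144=-18.97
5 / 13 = 0.38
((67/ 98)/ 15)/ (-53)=-67/ 77910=-0.00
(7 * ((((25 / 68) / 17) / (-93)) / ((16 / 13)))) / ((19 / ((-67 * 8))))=152425 / 4085304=0.04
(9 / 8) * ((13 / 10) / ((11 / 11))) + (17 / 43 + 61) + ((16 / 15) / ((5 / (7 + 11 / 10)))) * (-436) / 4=-125.49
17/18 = 0.94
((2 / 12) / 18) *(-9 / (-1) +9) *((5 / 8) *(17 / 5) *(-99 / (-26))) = 561 / 416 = 1.35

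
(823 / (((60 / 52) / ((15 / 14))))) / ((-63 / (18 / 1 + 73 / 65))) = -1022989 / 4410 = -231.97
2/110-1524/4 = -20954/55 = -380.98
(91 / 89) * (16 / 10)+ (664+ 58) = 723.64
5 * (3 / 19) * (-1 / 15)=-1 / 19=-0.05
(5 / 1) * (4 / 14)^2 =20 / 49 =0.41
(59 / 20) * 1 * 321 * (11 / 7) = 208329 / 140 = 1488.06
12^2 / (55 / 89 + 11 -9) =12816 / 233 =55.00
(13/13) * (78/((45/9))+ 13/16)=1313/80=16.41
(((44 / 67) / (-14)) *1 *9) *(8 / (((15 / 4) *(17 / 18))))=-38016 / 39865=-0.95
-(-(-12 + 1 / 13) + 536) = -7123 / 13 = -547.92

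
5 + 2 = 7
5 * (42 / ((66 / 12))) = 420 / 11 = 38.18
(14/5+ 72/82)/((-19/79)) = -59566/3895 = -15.29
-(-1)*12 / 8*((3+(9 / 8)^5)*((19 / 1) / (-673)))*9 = -80722089 / 44105728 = -1.83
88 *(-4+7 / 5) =-1144 / 5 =-228.80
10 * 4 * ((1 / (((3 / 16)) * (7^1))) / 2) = 320 / 21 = 15.24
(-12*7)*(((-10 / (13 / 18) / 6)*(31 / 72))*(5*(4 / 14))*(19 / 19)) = 1550 / 13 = 119.23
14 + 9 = 23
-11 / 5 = -2.20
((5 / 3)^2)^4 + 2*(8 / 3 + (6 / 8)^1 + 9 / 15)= 4433317 / 65610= 67.57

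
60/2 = 30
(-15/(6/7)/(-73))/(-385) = -1/1606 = -0.00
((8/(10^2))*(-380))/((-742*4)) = 0.01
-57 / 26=-2.19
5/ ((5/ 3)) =3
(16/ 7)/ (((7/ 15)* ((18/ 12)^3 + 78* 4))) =640/ 41209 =0.02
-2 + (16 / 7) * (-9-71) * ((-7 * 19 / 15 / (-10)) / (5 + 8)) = -2822 / 195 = -14.47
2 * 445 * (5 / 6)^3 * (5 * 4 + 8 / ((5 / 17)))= 656375 / 27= 24310.19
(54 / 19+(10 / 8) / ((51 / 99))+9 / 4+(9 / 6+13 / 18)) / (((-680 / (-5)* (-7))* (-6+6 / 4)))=56633 / 24907176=0.00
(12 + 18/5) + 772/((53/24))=365.18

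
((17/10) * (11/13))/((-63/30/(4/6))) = -374/819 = -0.46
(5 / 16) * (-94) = -235 / 8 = -29.38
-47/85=-0.55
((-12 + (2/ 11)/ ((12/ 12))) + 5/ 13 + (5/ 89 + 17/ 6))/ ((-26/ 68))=11091497/ 496353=22.35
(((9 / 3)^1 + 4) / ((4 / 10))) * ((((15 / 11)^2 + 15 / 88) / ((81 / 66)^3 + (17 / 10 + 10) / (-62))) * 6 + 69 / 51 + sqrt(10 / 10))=169.59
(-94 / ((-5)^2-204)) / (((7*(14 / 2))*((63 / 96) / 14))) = 0.23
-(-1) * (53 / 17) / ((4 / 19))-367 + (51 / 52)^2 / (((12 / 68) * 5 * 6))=-352.01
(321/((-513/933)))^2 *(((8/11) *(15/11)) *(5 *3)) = 221471745800/43681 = 5070207.77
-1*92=-92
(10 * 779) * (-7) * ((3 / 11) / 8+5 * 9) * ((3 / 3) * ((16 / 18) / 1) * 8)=-576273040 / 33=-17462819.39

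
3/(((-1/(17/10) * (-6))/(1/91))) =17/1820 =0.01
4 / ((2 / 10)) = 20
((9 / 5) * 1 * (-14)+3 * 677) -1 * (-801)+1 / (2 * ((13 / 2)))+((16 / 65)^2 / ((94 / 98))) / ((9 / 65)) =15437525 / 5499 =2807.33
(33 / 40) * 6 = 99 / 20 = 4.95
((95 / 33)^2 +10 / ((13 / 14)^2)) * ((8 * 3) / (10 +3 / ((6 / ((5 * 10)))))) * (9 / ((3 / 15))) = 87831960 / 143143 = 613.60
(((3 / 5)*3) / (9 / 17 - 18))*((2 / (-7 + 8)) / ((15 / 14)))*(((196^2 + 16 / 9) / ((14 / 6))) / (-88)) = 587792 / 16335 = 35.98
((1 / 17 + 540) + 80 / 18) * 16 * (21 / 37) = 9330608 / 1887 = 4944.68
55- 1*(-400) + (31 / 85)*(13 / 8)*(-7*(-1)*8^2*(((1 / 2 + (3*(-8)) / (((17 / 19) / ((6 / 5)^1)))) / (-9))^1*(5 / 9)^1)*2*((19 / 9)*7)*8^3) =8279169873611 / 1053405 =7859436.66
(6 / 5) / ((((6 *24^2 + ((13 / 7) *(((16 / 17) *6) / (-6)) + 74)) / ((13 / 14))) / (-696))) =-2652 / 12065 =-0.22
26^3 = 17576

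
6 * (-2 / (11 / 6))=-72 / 11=-6.55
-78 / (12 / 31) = -403 / 2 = -201.50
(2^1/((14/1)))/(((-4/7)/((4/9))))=-1/9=-0.11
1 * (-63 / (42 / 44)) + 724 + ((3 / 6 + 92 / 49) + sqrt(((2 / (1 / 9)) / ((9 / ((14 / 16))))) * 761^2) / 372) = 761 * sqrt(7) / 744 + 64717 / 98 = 663.08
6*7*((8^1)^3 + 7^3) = 35910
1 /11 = 0.09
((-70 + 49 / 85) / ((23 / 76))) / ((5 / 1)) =-448476 / 9775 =-45.88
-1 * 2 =-2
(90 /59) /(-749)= -90 /44191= -0.00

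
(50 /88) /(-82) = -0.01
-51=-51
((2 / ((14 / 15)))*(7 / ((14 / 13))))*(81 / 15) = 1053 / 14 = 75.21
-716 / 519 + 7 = 2917 / 519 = 5.62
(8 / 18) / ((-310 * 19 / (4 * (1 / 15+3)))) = -0.00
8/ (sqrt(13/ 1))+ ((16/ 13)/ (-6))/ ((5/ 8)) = 1.89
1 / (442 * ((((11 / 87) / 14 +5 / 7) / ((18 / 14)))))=783 / 194701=0.00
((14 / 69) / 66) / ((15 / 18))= 14 / 3795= 0.00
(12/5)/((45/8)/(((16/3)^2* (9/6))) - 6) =-0.41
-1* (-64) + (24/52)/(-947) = 787898/12311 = 64.00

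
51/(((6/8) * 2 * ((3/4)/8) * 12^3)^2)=17/19683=0.00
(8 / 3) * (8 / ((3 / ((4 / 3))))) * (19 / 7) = 25.74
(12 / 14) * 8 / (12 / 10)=40 / 7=5.71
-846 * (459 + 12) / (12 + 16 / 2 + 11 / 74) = -9828828 / 497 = -19776.31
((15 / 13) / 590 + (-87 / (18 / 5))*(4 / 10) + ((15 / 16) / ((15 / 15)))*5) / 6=-183241 / 220896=-0.83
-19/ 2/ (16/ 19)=-11.28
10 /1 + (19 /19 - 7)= 4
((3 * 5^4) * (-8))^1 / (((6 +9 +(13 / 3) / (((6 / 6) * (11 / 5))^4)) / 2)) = -131769000 / 66697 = -1975.64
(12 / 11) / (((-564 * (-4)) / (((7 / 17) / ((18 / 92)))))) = 161 / 158202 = 0.00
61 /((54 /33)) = 671 /18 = 37.28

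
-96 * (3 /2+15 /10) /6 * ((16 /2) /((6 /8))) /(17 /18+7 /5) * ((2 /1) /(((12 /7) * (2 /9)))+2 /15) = -248064 /211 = -1175.66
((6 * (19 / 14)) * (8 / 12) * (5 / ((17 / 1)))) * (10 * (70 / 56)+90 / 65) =34295 / 1547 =22.17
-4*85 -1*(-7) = -333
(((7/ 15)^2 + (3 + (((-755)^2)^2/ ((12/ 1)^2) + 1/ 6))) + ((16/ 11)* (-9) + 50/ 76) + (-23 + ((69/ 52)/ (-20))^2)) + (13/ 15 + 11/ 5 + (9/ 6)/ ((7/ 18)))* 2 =6427007707693384283/ 2848285440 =2256447902.81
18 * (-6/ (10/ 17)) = -918/ 5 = -183.60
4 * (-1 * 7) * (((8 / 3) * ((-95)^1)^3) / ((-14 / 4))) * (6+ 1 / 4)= -342950000 / 3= -114316666.67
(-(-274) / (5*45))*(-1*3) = -3.65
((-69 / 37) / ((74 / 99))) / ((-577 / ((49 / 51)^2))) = 0.00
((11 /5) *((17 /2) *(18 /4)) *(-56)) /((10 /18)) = -212058 /25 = -8482.32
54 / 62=27 / 31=0.87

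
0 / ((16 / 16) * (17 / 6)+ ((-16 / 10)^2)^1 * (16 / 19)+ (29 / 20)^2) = 0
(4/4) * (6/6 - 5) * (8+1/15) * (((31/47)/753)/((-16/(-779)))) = -2922029/2123460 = -1.38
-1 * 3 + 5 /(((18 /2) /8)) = 1.44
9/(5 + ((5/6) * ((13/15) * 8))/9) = 729/457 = 1.60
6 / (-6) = -1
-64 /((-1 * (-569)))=-64 /569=-0.11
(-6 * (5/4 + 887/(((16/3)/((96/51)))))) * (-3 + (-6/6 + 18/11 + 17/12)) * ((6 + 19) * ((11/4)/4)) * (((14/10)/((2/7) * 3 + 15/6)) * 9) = 5890933125/51136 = 115201.29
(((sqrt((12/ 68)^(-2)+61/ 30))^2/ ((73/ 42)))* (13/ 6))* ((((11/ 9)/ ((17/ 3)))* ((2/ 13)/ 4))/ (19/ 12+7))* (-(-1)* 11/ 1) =2602831/ 5752035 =0.45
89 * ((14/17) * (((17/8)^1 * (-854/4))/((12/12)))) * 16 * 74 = -39371108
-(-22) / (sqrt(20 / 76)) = 22 * sqrt(95) / 5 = 42.89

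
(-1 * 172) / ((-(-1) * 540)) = -43 / 135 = -0.32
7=7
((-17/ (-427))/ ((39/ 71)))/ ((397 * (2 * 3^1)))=1207/ 39667446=0.00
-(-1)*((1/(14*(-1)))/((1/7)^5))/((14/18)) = -3087/2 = -1543.50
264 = 264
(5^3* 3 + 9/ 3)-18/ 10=1881/ 5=376.20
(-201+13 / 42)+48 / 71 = -596443 / 2982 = -200.01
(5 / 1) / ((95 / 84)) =84 / 19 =4.42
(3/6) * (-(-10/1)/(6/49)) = 245/6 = 40.83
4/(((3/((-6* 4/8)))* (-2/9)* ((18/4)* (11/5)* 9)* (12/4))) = 20/297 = 0.07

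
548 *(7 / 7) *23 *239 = 3012356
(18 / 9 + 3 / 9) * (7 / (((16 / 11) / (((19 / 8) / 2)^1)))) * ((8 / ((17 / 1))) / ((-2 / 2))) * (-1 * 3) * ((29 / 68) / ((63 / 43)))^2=324996881 / 203751936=1.60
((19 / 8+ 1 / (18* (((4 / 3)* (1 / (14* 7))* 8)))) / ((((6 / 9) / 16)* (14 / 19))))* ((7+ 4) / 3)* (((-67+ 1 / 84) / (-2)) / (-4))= -325763911 / 112896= -2885.52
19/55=0.35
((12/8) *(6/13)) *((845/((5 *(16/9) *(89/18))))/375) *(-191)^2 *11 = 1267678269/89000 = 14243.58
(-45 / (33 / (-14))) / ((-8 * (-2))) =105 / 88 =1.19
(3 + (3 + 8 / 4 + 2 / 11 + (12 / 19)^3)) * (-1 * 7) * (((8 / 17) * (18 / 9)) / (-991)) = 71267616 / 1271089303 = 0.06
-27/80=-0.34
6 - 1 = 5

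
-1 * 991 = -991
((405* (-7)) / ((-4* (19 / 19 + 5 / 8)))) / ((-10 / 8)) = -4536 / 13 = -348.92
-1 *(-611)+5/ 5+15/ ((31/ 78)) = 20142/ 31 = 649.74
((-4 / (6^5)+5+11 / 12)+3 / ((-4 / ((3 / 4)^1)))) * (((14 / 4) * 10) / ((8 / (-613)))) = -14357.83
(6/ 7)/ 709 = 6/ 4963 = 0.00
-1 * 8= -8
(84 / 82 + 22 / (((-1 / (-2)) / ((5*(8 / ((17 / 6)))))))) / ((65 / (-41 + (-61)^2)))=319184064 / 9061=35226.14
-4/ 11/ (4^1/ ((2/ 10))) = -1/ 55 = -0.02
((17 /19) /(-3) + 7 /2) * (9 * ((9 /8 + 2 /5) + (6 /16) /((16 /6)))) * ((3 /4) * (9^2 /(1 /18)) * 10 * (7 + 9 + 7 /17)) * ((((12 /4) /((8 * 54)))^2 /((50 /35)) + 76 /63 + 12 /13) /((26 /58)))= 4148357498364789 /101384192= 40917202.34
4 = 4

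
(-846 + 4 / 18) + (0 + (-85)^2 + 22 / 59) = 3387565 / 531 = 6379.60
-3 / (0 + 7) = -3 / 7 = -0.43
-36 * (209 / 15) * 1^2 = -2508 / 5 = -501.60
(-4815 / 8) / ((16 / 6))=-225.70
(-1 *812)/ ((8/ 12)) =-1218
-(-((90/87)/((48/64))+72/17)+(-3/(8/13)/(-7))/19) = 2925925/524552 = 5.58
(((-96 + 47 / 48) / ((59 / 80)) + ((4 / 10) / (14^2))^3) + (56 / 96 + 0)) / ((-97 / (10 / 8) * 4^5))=890279395191 / 551571641958400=0.00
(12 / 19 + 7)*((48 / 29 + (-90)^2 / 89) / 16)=15735 / 356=44.20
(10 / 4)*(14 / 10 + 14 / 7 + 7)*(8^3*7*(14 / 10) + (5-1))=652808 / 5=130561.60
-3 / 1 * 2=-6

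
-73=-73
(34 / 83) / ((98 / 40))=680 / 4067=0.17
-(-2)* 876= 1752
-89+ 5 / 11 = -974 / 11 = -88.55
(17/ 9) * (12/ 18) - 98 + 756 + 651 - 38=34351/ 27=1272.26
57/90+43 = 1309/30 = 43.63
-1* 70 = -70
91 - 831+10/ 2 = -735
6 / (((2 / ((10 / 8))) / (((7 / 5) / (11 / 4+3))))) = 21 / 23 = 0.91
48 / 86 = 24 / 43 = 0.56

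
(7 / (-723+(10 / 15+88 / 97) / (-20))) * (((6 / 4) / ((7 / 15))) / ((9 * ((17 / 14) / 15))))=-1527750 / 35770703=-0.04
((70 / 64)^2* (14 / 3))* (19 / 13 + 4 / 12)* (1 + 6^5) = 2334072125 / 29952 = 77927.09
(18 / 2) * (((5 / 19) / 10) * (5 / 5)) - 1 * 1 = -29 / 38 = -0.76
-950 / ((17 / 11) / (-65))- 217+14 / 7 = 39740.88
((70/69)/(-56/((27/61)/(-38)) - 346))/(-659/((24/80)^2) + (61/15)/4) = -56700/1825649641303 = -0.00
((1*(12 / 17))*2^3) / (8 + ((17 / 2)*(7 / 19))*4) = 304 / 1105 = 0.28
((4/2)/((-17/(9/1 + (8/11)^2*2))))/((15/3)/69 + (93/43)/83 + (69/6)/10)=-11987985480/12648992851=-0.95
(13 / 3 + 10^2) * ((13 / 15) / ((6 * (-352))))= -4069 / 95040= -0.04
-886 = -886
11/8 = 1.38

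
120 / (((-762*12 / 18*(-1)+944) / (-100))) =-1000 / 121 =-8.26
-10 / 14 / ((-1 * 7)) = 5 / 49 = 0.10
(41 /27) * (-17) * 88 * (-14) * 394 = 338329376 /27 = 12530717.63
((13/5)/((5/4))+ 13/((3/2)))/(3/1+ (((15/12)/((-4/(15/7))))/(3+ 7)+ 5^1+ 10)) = 13888/23175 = 0.60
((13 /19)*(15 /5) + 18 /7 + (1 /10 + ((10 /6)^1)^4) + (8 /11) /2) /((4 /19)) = 15172823 /249480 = 60.82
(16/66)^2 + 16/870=0.08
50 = 50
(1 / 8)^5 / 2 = 0.00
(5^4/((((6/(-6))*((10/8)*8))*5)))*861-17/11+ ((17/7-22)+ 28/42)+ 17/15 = -8301999/770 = -10781.82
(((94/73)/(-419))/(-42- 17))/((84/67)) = 3149/75794586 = 0.00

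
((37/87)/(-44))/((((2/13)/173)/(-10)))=416065/3828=108.69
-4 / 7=-0.57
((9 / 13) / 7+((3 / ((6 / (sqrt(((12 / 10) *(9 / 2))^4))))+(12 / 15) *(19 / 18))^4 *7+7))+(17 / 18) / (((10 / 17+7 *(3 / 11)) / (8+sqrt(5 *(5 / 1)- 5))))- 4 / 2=3179 *sqrt(5) / 4203+690483643853984284919 / 1742642606250000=396229.60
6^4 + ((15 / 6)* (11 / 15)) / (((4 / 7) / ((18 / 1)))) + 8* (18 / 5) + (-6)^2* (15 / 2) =33051 / 20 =1652.55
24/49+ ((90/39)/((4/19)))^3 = 1134728949/861224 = 1317.58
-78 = -78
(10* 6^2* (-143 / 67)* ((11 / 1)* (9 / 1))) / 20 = -254826 / 67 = -3803.37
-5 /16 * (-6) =15 /8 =1.88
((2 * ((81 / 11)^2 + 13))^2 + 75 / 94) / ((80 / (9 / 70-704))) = -1225763619265901 / 7707022400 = -159045.03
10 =10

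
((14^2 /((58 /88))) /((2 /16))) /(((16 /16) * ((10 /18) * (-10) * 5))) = -85.65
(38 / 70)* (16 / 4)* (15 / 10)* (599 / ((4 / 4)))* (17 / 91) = 1160862 / 3185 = 364.48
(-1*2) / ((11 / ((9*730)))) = -13140 / 11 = -1194.55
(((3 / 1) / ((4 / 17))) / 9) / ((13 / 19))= 323 / 156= 2.07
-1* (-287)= 287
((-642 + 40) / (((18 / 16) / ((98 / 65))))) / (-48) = 29498 / 1755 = 16.81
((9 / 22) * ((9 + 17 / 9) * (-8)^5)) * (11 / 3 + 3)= -973110.30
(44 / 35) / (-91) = -44 / 3185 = -0.01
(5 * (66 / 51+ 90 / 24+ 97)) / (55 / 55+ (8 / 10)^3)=160625 / 476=337.45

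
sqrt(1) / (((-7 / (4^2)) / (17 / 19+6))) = -2096 / 133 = -15.76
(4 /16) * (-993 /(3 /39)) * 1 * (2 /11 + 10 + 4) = -503451 /11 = -45768.27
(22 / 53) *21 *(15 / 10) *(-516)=-357588 / 53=-6746.94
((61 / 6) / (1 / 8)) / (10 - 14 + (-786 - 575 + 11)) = -122 / 2031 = -0.06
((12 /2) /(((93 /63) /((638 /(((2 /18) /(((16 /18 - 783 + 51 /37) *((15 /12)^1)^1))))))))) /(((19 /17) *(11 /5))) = -201871076400 /21793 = -9263115.51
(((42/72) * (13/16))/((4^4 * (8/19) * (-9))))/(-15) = 1729/53084160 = 0.00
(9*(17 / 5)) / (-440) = -0.07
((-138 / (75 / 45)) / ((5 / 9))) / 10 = -1863 / 125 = -14.90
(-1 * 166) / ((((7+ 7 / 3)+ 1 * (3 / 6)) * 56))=-249 / 826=-0.30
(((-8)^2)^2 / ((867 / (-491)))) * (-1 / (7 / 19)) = 6296.19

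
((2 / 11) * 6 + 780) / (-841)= -8592 / 9251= -0.93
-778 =-778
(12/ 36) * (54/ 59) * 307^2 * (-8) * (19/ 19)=-230031.46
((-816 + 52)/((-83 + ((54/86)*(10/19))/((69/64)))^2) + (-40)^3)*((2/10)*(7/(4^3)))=-270433819107235497/193166676435920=-1400.00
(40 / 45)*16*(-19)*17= -41344 / 9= -4593.78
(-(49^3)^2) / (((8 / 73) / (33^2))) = -1100340808617897 / 8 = -137542601077237.12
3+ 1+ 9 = 13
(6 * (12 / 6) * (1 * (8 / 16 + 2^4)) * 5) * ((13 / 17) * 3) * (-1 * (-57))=2200770 / 17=129457.06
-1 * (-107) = 107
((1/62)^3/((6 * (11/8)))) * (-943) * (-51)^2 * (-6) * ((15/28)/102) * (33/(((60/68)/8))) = 2452743/208537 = 11.76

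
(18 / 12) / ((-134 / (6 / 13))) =-9 / 1742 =-0.01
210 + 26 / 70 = 210.37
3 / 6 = 1 / 2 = 0.50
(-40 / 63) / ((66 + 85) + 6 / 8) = -160 / 38241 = -0.00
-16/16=-1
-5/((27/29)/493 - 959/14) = 28594/391727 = 0.07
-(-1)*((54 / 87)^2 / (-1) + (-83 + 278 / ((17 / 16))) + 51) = 3277756 / 14297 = 229.26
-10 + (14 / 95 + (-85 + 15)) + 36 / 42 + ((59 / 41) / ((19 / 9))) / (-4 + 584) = -49967695 / 632548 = -78.99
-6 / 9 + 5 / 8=-1 / 24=-0.04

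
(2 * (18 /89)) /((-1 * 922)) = -18 /41029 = -0.00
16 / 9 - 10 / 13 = 118 / 117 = 1.01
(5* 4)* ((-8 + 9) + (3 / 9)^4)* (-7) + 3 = -11237 / 81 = -138.73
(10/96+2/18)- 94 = -13505/144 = -93.78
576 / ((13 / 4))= 2304 / 13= 177.23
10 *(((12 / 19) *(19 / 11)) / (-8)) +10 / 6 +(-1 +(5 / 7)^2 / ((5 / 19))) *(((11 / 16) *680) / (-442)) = -29005 / 42042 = -0.69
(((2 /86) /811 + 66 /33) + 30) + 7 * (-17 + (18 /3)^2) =5754046 /34873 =165.00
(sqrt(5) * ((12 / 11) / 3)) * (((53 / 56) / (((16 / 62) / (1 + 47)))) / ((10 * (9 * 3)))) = 1643 * sqrt(5) / 6930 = 0.53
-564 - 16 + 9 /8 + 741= 1297 /8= 162.12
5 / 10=1 / 2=0.50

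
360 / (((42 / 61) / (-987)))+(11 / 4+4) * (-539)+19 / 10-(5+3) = -10394087 / 20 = -519704.35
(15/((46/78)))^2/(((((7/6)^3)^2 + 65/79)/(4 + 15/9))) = 7147826337600/6520935919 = 1096.14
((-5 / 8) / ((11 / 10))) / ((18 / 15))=-125 / 264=-0.47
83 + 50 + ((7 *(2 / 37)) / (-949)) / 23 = 107410653 / 807599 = 133.00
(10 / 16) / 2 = 5 / 16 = 0.31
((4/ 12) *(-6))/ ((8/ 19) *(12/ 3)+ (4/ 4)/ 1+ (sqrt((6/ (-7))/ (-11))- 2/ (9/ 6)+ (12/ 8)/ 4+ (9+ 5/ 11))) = -3938232144/ 22001826151+ 4574592 *sqrt(462)/ 22001826151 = -0.17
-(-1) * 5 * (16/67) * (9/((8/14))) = 18.81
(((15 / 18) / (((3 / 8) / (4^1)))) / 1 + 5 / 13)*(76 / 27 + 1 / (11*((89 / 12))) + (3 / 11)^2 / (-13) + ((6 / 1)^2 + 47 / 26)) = 333256646555 / 884501046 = 376.77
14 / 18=7 / 9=0.78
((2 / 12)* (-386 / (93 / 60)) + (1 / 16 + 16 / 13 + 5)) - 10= -874583 / 19344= -45.21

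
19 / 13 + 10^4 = 130019 / 13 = 10001.46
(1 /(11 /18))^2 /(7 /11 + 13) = 54 /275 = 0.20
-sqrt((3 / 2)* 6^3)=-18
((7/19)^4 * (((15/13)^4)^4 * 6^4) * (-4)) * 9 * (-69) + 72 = 50776446455557159208089245192/86717757925361180058961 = 585536.89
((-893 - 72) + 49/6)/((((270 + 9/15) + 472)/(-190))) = 2726975/11139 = 244.81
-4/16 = -1/4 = -0.25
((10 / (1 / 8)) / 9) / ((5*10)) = 8 / 45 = 0.18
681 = 681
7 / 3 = 2.33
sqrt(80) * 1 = 4 * sqrt(5) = 8.94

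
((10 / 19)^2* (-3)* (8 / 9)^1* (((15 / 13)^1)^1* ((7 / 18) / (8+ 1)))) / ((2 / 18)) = -14000 / 42237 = -0.33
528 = 528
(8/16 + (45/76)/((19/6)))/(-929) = -248/335369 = -0.00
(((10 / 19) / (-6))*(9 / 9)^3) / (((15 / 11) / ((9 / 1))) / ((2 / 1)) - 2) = 110 / 2413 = 0.05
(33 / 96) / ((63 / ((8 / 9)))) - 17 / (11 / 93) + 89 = -1365215 / 24948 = -54.72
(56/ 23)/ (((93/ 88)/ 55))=271040/ 2139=126.71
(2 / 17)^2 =4 / 289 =0.01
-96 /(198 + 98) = -12 /37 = -0.32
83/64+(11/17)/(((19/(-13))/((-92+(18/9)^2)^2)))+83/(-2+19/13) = -518229041/144704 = -3581.30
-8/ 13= -0.62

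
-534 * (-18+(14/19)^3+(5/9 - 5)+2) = 220250080/20577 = 10703.70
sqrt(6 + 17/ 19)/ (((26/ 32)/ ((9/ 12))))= 12 * sqrt(2489)/ 247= 2.42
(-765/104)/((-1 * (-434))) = -765/45136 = -0.02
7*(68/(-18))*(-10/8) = 595/18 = 33.06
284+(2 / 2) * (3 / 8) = 2275 / 8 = 284.38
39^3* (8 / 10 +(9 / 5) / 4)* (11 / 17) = 3262545 / 68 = 47978.60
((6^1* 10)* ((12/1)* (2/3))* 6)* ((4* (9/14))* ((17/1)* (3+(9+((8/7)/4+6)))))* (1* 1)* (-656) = -73999319040/49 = -1510190184.49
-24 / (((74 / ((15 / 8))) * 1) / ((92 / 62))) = -1035 / 1147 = -0.90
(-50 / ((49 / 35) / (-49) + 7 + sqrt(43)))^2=343646187500 / 47073321 - 52307500000 * sqrt(43) / 47073321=13.66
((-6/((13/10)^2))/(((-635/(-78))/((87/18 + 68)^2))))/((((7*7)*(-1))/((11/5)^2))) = 92428996/404495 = 228.50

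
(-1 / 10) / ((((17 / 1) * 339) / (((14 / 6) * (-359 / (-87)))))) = -2513 / 15041430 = -0.00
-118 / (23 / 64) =-7552 / 23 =-328.35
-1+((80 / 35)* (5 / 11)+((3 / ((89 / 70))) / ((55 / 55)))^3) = 13.18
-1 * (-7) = 7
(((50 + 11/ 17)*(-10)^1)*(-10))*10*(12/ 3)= 3444000/ 17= 202588.24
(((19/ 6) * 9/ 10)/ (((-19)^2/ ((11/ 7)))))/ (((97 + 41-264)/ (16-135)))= 0.01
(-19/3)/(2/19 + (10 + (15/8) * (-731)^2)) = -2888/456883263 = -0.00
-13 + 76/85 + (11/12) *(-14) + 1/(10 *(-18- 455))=-3008069/120615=-24.94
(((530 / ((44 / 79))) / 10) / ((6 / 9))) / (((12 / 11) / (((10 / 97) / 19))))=0.71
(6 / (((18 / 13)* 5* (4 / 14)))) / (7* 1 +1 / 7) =637 / 1500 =0.42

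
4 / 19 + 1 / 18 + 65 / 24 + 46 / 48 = 1345 / 342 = 3.93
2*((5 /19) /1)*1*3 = 30 /19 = 1.58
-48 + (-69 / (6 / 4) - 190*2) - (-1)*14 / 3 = -1408 / 3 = -469.33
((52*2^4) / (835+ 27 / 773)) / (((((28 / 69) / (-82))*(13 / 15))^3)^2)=4513617295801333245092724328125 / 28196106195840674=160079454391725.76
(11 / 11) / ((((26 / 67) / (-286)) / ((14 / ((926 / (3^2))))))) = -46431 / 463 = -100.28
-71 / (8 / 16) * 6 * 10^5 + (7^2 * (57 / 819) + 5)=-3322799672 / 39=-85199991.59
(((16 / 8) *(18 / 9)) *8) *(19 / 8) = 76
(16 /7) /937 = 16 /6559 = 0.00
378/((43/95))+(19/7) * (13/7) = 840.16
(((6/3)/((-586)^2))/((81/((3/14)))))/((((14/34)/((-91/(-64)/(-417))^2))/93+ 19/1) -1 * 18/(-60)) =445315/11564064965904678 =0.00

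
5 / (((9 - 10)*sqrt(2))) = -5*sqrt(2) / 2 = -3.54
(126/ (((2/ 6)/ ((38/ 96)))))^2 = 1432809/ 64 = 22387.64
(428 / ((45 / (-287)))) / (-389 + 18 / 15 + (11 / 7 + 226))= 214963 / 12618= 17.04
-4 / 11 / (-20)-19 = -1044 / 55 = -18.98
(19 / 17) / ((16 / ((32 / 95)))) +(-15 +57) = 3572 / 85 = 42.02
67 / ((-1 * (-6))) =67 / 6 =11.17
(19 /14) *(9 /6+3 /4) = 171 /56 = 3.05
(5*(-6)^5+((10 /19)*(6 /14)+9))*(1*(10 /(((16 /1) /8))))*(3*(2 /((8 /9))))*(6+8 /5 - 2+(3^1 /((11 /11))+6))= -10189701423 /532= -19153574.10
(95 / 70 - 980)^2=187717401 / 196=957741.84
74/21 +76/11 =2410/231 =10.43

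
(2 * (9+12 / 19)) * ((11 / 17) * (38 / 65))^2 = 3365736 / 1221025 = 2.76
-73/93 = -0.78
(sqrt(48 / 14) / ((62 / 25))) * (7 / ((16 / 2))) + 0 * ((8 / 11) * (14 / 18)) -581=-581 + 25 * sqrt(42) / 248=-580.35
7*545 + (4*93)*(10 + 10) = 11255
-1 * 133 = -133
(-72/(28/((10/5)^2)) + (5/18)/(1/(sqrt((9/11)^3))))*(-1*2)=144/7 - 15*sqrt(11)/121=20.16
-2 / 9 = -0.22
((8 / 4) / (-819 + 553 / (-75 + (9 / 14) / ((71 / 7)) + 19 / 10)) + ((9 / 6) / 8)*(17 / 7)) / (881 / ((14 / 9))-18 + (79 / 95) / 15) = 0.00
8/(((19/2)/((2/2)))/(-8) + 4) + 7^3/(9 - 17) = -14411/360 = -40.03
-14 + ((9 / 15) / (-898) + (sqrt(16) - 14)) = -107763 / 4490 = -24.00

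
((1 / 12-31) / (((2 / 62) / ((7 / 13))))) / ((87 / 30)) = -402535 / 2262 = -177.96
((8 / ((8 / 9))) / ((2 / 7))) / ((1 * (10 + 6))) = 63 / 32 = 1.97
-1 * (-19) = 19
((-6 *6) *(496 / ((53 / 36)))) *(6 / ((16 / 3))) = -723168 / 53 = -13644.68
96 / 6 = 16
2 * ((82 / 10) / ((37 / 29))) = 2378 / 185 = 12.85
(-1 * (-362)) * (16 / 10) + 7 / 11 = 579.84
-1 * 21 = -21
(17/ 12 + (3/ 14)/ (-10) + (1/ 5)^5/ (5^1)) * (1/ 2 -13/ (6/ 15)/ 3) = -28385677/ 1968750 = -14.42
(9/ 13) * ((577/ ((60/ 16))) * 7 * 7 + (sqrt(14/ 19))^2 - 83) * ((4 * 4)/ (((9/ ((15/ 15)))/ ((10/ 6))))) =34004848/ 2223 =15296.83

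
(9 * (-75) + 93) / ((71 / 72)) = -41904 / 71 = -590.20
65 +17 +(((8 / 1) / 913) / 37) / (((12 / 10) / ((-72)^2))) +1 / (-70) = 196288359 / 2364670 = 83.01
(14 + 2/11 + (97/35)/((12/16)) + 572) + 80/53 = 36201724/61215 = 591.39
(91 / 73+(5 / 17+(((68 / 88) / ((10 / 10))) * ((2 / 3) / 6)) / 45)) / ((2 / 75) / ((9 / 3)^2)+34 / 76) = 1620416615 / 473048103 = 3.43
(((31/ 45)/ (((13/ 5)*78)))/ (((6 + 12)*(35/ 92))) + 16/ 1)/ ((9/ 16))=367971728/ 12936105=28.45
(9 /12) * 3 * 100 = 225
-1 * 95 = -95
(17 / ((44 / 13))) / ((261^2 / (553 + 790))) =296803 / 2997324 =0.10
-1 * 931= -931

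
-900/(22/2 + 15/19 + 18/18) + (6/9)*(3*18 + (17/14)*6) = -5578/189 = -29.51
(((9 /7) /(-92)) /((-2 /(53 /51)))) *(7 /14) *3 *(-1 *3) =-1431 /43792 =-0.03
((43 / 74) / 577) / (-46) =-43 / 1964108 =-0.00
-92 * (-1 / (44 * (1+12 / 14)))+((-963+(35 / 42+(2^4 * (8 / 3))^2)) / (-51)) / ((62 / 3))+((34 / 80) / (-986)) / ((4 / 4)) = 489587051 / 1573537680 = 0.31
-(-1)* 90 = 90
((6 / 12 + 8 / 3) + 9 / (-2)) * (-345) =460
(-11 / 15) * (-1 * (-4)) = -44 / 15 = -2.93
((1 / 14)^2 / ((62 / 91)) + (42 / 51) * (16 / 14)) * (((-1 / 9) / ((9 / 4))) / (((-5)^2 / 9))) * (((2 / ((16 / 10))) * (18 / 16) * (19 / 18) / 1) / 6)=-0.00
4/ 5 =0.80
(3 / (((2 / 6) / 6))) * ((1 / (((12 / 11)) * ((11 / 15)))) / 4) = 135 / 8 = 16.88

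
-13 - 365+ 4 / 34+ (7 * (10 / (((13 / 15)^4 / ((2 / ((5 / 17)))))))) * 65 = 54463.95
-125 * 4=-500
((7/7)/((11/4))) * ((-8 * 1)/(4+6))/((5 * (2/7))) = -56/275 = -0.20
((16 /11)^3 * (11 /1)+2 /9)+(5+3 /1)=45818 /1089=42.07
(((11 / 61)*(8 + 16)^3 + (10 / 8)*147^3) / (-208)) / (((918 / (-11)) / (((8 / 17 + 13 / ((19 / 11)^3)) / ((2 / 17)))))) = 137850194931669 / 23671341824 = 5823.51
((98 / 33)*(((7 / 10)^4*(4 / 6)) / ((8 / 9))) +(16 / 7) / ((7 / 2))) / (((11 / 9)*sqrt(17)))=115243209*sqrt(17) / 2015860000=0.24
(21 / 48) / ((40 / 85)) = 119 / 128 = 0.93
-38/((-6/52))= 988/3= 329.33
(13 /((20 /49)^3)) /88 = 1529437 /704000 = 2.17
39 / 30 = 13 / 10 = 1.30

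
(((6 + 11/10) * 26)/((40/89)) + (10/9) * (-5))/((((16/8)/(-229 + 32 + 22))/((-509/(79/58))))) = 75358757621/5688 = 13248726.73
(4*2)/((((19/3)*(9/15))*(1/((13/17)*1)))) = 520/323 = 1.61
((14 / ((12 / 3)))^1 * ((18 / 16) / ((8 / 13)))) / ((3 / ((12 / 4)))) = 819 / 128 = 6.40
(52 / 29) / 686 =0.00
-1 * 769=-769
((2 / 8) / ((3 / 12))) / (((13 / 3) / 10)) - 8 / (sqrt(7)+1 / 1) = 142 / 39 - 4*sqrt(7) / 3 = 0.11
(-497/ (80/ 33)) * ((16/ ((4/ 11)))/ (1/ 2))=-180411/ 10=-18041.10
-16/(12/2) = -8/3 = -2.67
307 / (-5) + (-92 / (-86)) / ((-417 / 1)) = -5505047 / 89655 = -61.40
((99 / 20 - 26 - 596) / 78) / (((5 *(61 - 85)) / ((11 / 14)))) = 0.05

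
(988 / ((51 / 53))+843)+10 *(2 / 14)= 668009 / 357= 1871.17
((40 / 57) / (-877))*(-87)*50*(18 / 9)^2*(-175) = -40600000 / 16663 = -2436.54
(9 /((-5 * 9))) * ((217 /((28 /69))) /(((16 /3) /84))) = -134757 /80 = -1684.46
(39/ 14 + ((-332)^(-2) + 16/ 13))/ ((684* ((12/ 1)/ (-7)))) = -40286963/ 11761341696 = -0.00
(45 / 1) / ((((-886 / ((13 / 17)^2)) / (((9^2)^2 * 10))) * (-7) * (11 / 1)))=25.31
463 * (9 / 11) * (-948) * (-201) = 794013516 / 11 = 72183046.91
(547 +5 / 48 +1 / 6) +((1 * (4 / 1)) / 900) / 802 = 790040183 / 1443600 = 547.27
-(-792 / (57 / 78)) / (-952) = -2574 / 2261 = -1.14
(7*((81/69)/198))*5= 105/506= 0.21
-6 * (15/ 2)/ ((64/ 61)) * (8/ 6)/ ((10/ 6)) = -549/ 16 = -34.31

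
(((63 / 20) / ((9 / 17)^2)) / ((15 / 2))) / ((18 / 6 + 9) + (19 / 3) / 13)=26299 / 219150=0.12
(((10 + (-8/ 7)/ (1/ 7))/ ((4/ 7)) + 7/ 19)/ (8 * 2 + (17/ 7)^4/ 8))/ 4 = 117649/ 2475377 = 0.05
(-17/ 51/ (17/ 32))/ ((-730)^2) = -8/ 6794475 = -0.00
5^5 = 3125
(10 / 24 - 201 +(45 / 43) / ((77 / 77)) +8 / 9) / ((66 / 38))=-5842633 / 51084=-114.37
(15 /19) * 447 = 6705 /19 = 352.89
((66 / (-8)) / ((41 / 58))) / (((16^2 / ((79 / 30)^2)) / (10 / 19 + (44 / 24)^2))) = -5293747261 / 4307558400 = -1.23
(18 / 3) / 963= 2 / 321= 0.01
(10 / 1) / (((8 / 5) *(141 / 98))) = 1225 / 282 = 4.34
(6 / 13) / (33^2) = 2 / 4719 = 0.00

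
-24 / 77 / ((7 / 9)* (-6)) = 36 / 539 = 0.07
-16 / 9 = -1.78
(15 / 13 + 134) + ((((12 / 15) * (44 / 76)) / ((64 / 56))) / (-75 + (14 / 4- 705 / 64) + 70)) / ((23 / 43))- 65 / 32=96879419083 / 728076960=133.06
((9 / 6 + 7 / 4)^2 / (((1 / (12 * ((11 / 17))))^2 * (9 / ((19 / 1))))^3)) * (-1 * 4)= -2102827147193344 / 24137569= -87118431.32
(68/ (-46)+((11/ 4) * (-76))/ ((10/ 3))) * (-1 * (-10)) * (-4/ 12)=14761/ 69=213.93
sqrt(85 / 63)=sqrt(595) / 21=1.16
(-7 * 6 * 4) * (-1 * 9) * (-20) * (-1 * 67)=2026080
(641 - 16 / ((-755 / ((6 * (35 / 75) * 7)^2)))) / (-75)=-12252539 / 1415625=-8.66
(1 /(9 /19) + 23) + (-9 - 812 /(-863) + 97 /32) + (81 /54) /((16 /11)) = 2623943 /124272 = 21.11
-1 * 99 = -99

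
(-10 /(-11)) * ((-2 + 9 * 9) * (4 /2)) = 1580 /11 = 143.64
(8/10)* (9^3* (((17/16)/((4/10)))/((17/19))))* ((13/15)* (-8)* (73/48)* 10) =-1460511/8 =-182563.88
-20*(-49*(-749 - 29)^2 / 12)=148294580 / 3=49431526.67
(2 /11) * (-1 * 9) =-18 /11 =-1.64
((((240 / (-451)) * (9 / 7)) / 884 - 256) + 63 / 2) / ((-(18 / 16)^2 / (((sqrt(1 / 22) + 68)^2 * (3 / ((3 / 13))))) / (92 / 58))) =1844516290304 * sqrt(22) / 81573723 + 23455099712041952 / 1386753291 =17019736.81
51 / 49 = 1.04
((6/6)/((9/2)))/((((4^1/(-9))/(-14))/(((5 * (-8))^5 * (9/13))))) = -496246153.85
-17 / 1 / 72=-17 / 72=-0.24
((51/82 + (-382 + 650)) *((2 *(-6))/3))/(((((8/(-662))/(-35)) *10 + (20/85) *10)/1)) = -455.99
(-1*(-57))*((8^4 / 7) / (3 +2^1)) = 233472 / 35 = 6670.63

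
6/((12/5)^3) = 125/288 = 0.43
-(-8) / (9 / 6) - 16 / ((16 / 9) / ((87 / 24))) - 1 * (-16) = -271 / 24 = -11.29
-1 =-1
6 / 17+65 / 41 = 1351 / 697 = 1.94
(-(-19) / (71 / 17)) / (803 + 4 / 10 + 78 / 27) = 14535 / 2576093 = 0.01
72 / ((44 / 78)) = 1404 / 11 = 127.64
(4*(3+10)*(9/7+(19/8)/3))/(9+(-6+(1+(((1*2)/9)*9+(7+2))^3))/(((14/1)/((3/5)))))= 22685/13824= 1.64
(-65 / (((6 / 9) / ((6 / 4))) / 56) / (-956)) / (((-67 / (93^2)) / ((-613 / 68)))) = 21711022515 / 2177768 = 9969.39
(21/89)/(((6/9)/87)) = 5481/178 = 30.79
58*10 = 580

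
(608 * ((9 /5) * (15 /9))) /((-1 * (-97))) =1824 /97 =18.80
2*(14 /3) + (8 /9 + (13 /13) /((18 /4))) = 94 /9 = 10.44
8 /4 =2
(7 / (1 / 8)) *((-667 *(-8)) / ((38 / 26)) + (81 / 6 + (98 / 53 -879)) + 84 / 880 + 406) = 9904496518 / 55385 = 178829.95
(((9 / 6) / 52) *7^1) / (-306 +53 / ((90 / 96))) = -315 / 389168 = -0.00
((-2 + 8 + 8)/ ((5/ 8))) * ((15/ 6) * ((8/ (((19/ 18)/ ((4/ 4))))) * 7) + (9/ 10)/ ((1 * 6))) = 1412796/ 475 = 2974.31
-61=-61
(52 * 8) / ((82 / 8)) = 1664 / 41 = 40.59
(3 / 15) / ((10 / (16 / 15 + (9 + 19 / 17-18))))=-869 / 6375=-0.14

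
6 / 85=0.07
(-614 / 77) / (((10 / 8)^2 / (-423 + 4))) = 2138.31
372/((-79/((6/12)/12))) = -31/158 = -0.20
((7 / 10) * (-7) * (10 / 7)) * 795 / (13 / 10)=-55650 / 13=-4280.77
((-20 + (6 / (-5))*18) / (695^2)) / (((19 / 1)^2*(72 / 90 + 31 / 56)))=-11648 / 66086997475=-0.00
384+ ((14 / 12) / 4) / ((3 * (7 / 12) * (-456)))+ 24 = 408.00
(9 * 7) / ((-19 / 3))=-189 / 19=-9.95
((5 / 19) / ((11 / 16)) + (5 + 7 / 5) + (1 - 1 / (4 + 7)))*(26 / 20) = 52247 / 5225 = 10.00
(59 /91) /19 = 59 /1729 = 0.03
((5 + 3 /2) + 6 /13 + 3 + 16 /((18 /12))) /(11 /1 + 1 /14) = 11263 /6045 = 1.86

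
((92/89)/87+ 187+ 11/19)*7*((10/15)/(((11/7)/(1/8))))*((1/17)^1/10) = 1988665/4854861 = 0.41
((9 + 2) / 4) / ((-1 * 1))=-11 / 4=-2.75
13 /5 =2.60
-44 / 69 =-0.64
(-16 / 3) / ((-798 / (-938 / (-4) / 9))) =268 / 1539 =0.17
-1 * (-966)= 966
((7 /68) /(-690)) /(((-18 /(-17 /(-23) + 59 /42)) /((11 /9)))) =22781 /1048943520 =0.00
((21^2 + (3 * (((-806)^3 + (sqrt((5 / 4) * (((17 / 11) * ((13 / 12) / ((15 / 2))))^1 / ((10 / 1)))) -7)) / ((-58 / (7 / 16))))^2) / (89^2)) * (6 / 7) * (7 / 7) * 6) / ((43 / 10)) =45598942528043809937361 / 6453080786944 -32987217249 * sqrt(12155) / 806635098368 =7066228365.09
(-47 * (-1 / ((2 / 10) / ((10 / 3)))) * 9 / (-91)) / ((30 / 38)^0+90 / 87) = -204450 / 5369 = -38.08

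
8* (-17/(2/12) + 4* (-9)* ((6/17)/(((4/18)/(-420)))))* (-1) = -3252048/17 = -191296.94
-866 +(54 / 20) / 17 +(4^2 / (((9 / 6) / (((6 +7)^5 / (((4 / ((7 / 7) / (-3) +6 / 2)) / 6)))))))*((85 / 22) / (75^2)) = 12641962631 / 1262250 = 10015.42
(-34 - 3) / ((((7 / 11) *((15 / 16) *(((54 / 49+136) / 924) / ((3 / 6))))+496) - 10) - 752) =3509968 / 25217029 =0.14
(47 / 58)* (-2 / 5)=-47 / 145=-0.32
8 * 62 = 496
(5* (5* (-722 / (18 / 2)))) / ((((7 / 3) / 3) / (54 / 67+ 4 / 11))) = -15559100 / 5159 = -3015.91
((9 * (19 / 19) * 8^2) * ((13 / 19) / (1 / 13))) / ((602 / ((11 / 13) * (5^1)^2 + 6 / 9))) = 1062048 / 5719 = 185.71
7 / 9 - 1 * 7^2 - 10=-524 / 9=-58.22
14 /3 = 4.67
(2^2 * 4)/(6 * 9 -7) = 16/47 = 0.34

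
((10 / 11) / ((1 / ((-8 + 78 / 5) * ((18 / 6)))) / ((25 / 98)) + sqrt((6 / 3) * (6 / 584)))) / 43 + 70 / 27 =4088999110 / 1364849541-812250 * sqrt(438) / 50549983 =2.66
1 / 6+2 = 13 / 6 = 2.17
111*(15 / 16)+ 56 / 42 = 5059 / 48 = 105.40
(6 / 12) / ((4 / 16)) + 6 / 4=7 / 2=3.50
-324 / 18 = -18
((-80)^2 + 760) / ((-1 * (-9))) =7160 / 9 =795.56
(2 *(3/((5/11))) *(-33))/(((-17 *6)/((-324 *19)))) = -2234628/85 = -26289.74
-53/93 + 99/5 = 8942/465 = 19.23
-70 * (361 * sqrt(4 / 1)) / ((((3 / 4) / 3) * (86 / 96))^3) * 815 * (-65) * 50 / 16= 59218842009600000 / 79507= 744825512339.79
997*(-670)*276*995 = -183443413800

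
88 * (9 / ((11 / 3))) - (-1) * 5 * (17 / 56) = 12181 / 56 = 217.52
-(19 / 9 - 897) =8054 / 9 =894.89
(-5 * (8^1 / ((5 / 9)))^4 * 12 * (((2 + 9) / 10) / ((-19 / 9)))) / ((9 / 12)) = 21284093952 / 11875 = 1792344.75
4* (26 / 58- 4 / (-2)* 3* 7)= 4924 / 29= 169.79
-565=-565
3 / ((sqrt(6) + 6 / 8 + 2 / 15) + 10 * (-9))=-962460 / 28568809 - 10800 * sqrt(6) / 28568809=-0.03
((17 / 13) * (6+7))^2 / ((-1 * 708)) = -289 / 708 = -0.41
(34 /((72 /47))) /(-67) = -799 /2412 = -0.33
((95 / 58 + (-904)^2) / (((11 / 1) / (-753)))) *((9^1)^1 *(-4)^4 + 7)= -82482277968009 / 638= -129282567347.98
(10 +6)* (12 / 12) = 16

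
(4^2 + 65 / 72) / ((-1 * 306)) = -1217 / 22032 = -0.06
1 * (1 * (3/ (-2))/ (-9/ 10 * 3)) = 5/ 9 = 0.56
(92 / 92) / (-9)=-1 / 9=-0.11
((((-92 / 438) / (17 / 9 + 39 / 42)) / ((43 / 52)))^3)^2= 1028164948912649621023632654336 / 1914776163918253560426998361035640625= 0.00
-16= -16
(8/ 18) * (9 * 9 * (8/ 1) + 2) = 2600/ 9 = 288.89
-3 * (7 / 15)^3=-343 / 1125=-0.30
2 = 2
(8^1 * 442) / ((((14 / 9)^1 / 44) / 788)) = 78814409.14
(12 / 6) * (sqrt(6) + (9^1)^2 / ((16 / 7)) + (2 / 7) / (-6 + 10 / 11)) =2 * sqrt(6) + 27739 / 392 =75.66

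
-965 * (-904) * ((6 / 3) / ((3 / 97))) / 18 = 84618920 / 27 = 3134034.07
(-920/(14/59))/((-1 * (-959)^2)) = 27140/6437767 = 0.00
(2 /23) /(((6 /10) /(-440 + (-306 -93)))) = -8390 /69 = -121.59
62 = 62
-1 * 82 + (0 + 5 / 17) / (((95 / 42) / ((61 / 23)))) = -606616 / 7429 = -81.66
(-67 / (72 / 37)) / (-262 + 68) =2479 / 13968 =0.18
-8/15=-0.53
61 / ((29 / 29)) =61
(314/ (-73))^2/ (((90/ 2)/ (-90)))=-197192/ 5329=-37.00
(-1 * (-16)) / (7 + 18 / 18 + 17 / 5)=80 / 57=1.40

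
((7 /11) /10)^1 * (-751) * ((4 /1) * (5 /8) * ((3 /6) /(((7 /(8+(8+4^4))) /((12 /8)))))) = -38301 /11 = -3481.91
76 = 76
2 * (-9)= -18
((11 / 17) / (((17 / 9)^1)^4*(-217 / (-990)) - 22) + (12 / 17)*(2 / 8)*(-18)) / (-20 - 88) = 63048829 / 2121166891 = 0.03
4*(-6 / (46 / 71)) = -852 / 23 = -37.04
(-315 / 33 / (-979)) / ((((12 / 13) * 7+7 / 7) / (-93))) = -0.12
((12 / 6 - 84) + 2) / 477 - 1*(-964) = 459748 / 477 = 963.83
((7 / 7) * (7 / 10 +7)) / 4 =77 / 40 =1.92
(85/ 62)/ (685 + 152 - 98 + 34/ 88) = 0.00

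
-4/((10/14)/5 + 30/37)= -1036/247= -4.19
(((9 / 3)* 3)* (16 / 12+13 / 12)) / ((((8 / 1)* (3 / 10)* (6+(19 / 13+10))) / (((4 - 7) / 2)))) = -5655 / 7264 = -0.78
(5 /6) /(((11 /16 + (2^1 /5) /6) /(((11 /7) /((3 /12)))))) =8800 /1267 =6.95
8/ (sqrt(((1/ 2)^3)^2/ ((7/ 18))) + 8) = 14336/ 14327 - 96 * sqrt(14)/ 14327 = 0.98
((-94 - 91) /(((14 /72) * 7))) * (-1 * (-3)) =-19980 /49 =-407.76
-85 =-85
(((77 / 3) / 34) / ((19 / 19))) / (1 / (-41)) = -3157 / 102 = -30.95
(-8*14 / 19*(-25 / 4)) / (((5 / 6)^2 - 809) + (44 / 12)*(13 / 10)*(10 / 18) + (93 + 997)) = 10800 / 83353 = 0.13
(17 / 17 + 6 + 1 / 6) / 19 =43 / 114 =0.38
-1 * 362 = -362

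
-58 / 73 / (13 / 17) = -986 / 949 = -1.04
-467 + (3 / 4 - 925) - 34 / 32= -22277 / 16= -1392.31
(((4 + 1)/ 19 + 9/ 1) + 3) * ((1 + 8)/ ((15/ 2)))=1398/ 95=14.72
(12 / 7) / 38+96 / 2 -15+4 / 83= 365317 / 11039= 33.09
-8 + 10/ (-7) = -66/ 7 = -9.43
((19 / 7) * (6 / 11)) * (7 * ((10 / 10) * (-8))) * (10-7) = -248.73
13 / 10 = 1.30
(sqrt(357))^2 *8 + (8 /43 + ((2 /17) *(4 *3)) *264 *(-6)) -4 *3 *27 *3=-257348 /731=-352.05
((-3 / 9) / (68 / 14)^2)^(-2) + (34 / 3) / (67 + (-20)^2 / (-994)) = 5009.34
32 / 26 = 16 / 13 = 1.23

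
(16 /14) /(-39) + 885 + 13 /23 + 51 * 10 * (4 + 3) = 27976310 /6279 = 4455.54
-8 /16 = -1 /2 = -0.50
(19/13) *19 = 361/13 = 27.77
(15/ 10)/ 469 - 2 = -2.00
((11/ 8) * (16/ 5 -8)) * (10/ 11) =-6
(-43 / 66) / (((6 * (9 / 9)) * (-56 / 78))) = 0.15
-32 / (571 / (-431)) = 13792 / 571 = 24.15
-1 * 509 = -509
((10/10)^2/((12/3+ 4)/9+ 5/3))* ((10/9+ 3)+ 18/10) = 266/115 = 2.31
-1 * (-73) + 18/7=75.57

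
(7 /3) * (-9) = -21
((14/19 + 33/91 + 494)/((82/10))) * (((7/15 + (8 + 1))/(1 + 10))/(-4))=-12.99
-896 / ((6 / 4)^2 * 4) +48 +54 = 22 / 9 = 2.44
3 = 3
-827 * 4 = -3308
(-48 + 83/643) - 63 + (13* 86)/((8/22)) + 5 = 3817657/1286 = 2968.63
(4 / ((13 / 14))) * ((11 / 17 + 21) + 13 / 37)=774872 / 8177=94.76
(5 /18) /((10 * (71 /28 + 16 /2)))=0.00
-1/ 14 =-0.07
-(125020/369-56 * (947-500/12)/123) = 27076/369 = 73.38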